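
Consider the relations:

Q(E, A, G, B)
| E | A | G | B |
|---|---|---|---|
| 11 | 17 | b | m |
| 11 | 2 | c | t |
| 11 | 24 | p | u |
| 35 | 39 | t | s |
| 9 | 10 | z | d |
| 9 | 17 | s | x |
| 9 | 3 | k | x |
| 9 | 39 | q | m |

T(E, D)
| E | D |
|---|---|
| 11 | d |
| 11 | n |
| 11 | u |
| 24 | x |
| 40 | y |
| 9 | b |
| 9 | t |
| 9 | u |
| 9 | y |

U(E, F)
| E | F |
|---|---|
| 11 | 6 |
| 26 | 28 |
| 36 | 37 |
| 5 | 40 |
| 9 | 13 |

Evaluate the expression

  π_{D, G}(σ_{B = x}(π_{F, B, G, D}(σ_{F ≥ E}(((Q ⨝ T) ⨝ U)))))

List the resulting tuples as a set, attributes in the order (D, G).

Q ⋈ T (natural join on E): {(11, 17, b, m, d), (11, 17, b, m, n), (11, 17, b, m, u), (11, 2, c, t, d), (11, 2, c, t, n), (11, 2, c, t, u), (11, 24, p, u, d), (11, 24, p, u, n), (11, 24, p, u, u), (9, 10, z, d, b), (9, 10, z, d, t), (9, 10, z, d, u), (9, 10, z, d, y), (9, 17, s, x, b), (9, 17, s, x, t), (9, 17, s, x, u), (9, 17, s, x, y), (9, 3, k, x, b), (9, 3, k, x, t), (9, 3, k, x, u), (9, 3, k, x, y), (9, 39, q, m, b), (9, 39, q, m, t), (9, 39, q, m, u), (9, 39, q, m, y)}
(Q ⨝ T) ⋈ U (natural join on E): {(11, 17, b, m, d, 6), (11, 17, b, m, n, 6), (11, 17, b, m, u, 6), (11, 2, c, t, d, 6), (11, 2, c, t, n, 6), (11, 2, c, t, u, 6), (11, 24, p, u, d, 6), (11, 24, p, u, n, 6), (11, 24, p, u, u, 6), (9, 10, z, d, b, 13), (9, 10, z, d, t, 13), (9, 10, z, d, u, 13), (9, 10, z, d, y, 13), (9, 17, s, x, b, 13), (9, 17, s, x, t, 13), (9, 17, s, x, u, 13), (9, 17, s, x, y, 13), (9, 3, k, x, b, 13), (9, 3, k, x, t, 13), (9, 3, k, x, u, 13), (9, 3, k, x, y, 13), (9, 39, q, m, b, 13), (9, 39, q, m, t, 13), (9, 39, q, m, u, 13), (9, 39, q, m, y, 13)}
σ[F ≥ E]: keep tuples satisfying F ≥ E → {(9, 10, z, d, b, 13), (9, 10, z, d, t, 13), (9, 10, z, d, u, 13), (9, 10, z, d, y, 13), (9, 17, s, x, b, 13), (9, 17, s, x, t, 13), (9, 17, s, x, u, 13), (9, 17, s, x, y, 13), (9, 3, k, x, b, 13), (9, 3, k, x, t, 13), (9, 3, k, x, u, 13), (9, 3, k, x, y, 13), (9, 39, q, m, b, 13), (9, 39, q, m, t, 13), (9, 39, q, m, u, 13), (9, 39, q, m, y, 13)}
Projecting to F, B, G, D: {(13, d, z, b), (13, d, z, t), (13, d, z, u), (13, d, z, y), (13, m, q, b), (13, m, q, t), (13, m, q, u), (13, m, q, y), (13, x, k, b), (13, x, k, t), (13, x, k, u), (13, x, k, y), (13, x, s, b), (13, x, s, t), (13, x, s, u), (13, x, s, y)}
σ[B = x]: keep tuples satisfying B = x → {(13, x, k, b), (13, x, k, t), (13, x, k, u), (13, x, k, y), (13, x, s, b), (13, x, s, t), (13, x, s, u), (13, x, s, y)}
Projecting to D, G: {(b, k), (b, s), (t, k), (t, s), (u, k), (u, s), (y, k), (y, s)}

{(b, k), (b, s), (t, k), (t, s), (u, k), (u, s), (y, k), (y, s)}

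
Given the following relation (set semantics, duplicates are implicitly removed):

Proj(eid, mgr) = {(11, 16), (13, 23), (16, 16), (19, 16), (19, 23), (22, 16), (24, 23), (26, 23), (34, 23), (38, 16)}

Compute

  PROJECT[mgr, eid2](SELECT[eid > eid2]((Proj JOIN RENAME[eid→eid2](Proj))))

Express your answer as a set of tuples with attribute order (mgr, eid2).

ρ[eid→eid2]: schema becomes (eid2, mgr); tuples unchanged.
Joining Proj and RENAME[eid→eid2](Proj) on mgr yields {(11, 16, 11), (11, 16, 16), (11, 16, 19), (11, 16, 22), (11, 16, 38), (13, 23, 13), (13, 23, 19), (13, 23, 24), (13, 23, 26), (13, 23, 34), (16, 16, 11), (16, 16, 16), (16, 16, 19), (16, 16, 22), (16, 16, 38), (19, 16, 11), (19, 16, 16), (19, 16, 19), (19, 16, 22), (19, 16, 38), (19, 23, 13), (19, 23, 19), (19, 23, 24), (19, 23, 26), (19, 23, 34), (22, 16, 11), (22, 16, 16), (22, 16, 19), (22, 16, 22), (22, 16, 38), (24, 23, 13), (24, 23, 19), (24, 23, 24), (24, 23, 26), (24, 23, 34), (26, 23, 13), (26, 23, 19), (26, 23, 24), (26, 23, 26), (26, 23, 34), (34, 23, 13), (34, 23, 19), (34, 23, 24), (34, 23, 26), (34, 23, 34), (38, 16, 11), (38, 16, 16), (38, 16, 19), (38, 16, 22), (38, 16, 38)}.
σ[eid > eid2]: keep tuples satisfying eid > eid2 → {(16, 16, 11), (19, 16, 11), (19, 16, 16), (19, 23, 13), (22, 16, 11), (22, 16, 16), (22, 16, 19), (24, 23, 13), (24, 23, 19), (26, 23, 13), (26, 23, 19), (26, 23, 24), (34, 23, 13), (34, 23, 19), (34, 23, 24), (34, 23, 26), (38, 16, 11), (38, 16, 16), (38, 16, 19), (38, 16, 22)}
π_{mgr, eid2} gives {(16, 11), (16, 16), (16, 19), (16, 22), (23, 13), (23, 19), (23, 24), (23, 26)} (12 duplicate(s) eliminated).

{(16, 11), (16, 16), (16, 19), (16, 22), (23, 13), (23, 19), (23, 24), (23, 26)}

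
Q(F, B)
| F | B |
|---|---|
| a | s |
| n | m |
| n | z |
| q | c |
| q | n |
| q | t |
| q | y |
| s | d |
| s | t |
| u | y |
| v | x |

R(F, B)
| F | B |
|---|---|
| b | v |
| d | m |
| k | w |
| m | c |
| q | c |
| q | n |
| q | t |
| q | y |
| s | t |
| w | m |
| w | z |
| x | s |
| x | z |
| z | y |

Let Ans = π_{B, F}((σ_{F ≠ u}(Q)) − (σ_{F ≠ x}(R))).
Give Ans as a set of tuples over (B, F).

σ[F ≠ u]: keep tuples satisfying F ≠ u → {(a, s), (n, m), (n, z), (q, c), (q, n), (q, t), (q, y), (s, d), (s, t), (v, x)}
σ[F ≠ x]: keep tuples satisfying F ≠ x → {(b, v), (d, m), (k, w), (m, c), (q, c), (q, n), (q, t), (q, y), (s, t), (w, m), (w, z), (z, y)}
Set difference of the two operands is {(a, s), (n, m), (n, z), (s, d), (v, x)}.
Keep only column(s) B, F: {(d, s), (m, n), (s, a), (x, v), (z, n)}

{(d, s), (m, n), (s, a), (x, v), (z, n)}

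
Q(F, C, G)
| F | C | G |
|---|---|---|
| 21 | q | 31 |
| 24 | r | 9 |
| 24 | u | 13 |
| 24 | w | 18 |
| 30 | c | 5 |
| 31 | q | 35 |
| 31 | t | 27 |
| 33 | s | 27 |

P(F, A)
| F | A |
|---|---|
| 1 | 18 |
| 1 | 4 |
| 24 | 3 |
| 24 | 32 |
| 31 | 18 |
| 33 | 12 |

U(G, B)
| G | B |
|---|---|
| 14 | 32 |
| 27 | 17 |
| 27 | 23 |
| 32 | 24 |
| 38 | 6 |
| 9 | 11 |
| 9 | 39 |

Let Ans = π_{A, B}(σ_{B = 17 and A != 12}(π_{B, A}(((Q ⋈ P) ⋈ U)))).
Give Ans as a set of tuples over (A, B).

{(18, 17)}

Q ⋈ P (natural join on F): {(24, r, 9, 3), (24, r, 9, 32), (24, u, 13, 3), (24, u, 13, 32), (24, w, 18, 3), (24, w, 18, 32), (31, q, 35, 18), (31, t, 27, 18), (33, s, 27, 12)}
(Q ⋈ P) ⋈ U (natural join on G): {(24, r, 9, 3, 11), (24, r, 9, 3, 39), (24, r, 9, 32, 11), (24, r, 9, 32, 39), (31, t, 27, 18, 17), (31, t, 27, 18, 23), (33, s, 27, 12, 17), (33, s, 27, 12, 23)}
π[B, A]: project onto (B, A) → {(11, 3), (11, 32), (17, 12), (17, 18), (23, 12), (23, 18), (39, 3), (39, 32)}
Apply σ_{B = 17 and A != 12}; surviving tuples: {(17, 18)}
π[A, B]: project onto (A, B) → {(18, 17)}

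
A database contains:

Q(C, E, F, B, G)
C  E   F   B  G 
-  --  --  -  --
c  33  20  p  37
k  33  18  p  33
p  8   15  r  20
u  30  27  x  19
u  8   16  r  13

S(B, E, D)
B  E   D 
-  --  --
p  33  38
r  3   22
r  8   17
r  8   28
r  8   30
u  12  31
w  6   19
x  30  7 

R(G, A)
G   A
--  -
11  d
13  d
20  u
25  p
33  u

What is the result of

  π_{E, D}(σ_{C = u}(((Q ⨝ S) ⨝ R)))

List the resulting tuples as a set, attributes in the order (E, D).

{(8, 17), (8, 28), (8, 30)}

Natural join on E, B: {(c, 33, 20, p, 37, 38), (k, 33, 18, p, 33, 38), (p, 8, 15, r, 20, 17), (p, 8, 15, r, 20, 28), (p, 8, 15, r, 20, 30), (u, 30, 27, x, 19, 7), (u, 8, 16, r, 13, 17), (u, 8, 16, r, 13, 28), (u, 8, 16, r, 13, 30)}
Natural join on G: {(k, 33, 18, p, 33, 38, u), (p, 8, 15, r, 20, 17, u), (p, 8, 15, r, 20, 28, u), (p, 8, 15, r, 20, 30, u), (u, 8, 16, r, 13, 17, d), (u, 8, 16, r, 13, 28, d), (u, 8, 16, r, 13, 30, d)}
σ[C = u]: keep tuples satisfying C = u → {(u, 8, 16, r, 13, 17, d), (u, 8, 16, r, 13, 28, d), (u, 8, 16, r, 13, 30, d)}
Projecting to E, D: {(8, 17), (8, 28), (8, 30)}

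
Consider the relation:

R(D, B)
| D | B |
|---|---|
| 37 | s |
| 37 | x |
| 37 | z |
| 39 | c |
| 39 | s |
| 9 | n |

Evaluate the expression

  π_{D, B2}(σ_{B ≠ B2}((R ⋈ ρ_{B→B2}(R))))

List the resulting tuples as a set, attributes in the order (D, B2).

{(37, s), (37, x), (37, z), (39, c), (39, s)}

ρ[B→B2]: schema becomes (D, B2); tuples unchanged.
Natural join on D: {(37, s, s), (37, s, x), (37, s, z), (37, x, s), (37, x, x), (37, x, z), (37, z, s), (37, z, x), (37, z, z), (39, c, c), (39, c, s), (39, s, c), (39, s, s), (9, n, n)}
Apply σ_{B ≠ B2}; surviving tuples: {(37, s, x), (37, s, z), (37, x, s), (37, x, z), (37, z, s), (37, z, x), (39, c, s), (39, s, c)}
π[D, B2]: project onto (D, B2) (3 duplicate(s) eliminated) → {(37, s), (37, x), (37, z), (39, c), (39, s)}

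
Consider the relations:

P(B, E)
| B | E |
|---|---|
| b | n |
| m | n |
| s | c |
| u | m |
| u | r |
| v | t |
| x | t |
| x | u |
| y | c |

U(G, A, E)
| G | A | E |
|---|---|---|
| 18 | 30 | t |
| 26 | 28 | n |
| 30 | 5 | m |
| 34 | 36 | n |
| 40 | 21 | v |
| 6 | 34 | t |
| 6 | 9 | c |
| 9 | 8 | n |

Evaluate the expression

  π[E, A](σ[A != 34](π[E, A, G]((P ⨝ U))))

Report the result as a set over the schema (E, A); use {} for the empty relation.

{(c, 9), (m, 5), (n, 28), (n, 36), (n, 8), (t, 30)}

Natural join on E: {(b, n, 26, 28), (b, n, 34, 36), (b, n, 9, 8), (m, n, 26, 28), (m, n, 34, 36), (m, n, 9, 8), (s, c, 6, 9), (u, m, 30, 5), (v, t, 18, 30), (v, t, 6, 34), (x, t, 18, 30), (x, t, 6, 34), (y, c, 6, 9)}
π[E, A, G]: project onto (E, A, G) (6 duplicate(s) eliminated) → {(c, 9, 6), (m, 5, 30), (n, 28, 26), (n, 36, 34), (n, 8, 9), (t, 30, 18), (t, 34, 6)}
Filtering on A != 34 leaves {(c, 9, 6), (m, 5, 30), (n, 28, 26), (n, 36, 34), (n, 8, 9), (t, 30, 18)}.
π[E, A]: project onto (E, A) → {(c, 9), (m, 5), (n, 28), (n, 36), (n, 8), (t, 30)}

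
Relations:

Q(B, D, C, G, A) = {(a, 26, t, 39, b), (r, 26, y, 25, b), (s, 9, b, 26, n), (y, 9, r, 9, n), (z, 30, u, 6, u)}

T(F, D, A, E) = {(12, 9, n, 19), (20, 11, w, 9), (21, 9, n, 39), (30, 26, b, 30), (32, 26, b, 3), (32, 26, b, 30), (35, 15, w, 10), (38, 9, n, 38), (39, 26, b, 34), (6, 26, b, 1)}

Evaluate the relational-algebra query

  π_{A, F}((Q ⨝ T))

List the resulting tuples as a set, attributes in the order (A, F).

{(b, 30), (b, 32), (b, 39), (b, 6), (n, 12), (n, 21), (n, 38)}

Natural join on D, A: {(a, 26, t, 39, b, 30, 30), (a, 26, t, 39, b, 32, 3), (a, 26, t, 39, b, 32, 30), (a, 26, t, 39, b, 39, 34), (a, 26, t, 39, b, 6, 1), (r, 26, y, 25, b, 30, 30), (r, 26, y, 25, b, 32, 3), (r, 26, y, 25, b, 32, 30), (r, 26, y, 25, b, 39, 34), (r, 26, y, 25, b, 6, 1), (s, 9, b, 26, n, 12, 19), (s, 9, b, 26, n, 21, 39), (s, 9, b, 26, n, 38, 38), (y, 9, r, 9, n, 12, 19), (y, 9, r, 9, n, 21, 39), (y, 9, r, 9, n, 38, 38)}
Projecting to A, F (9 duplicate(s) eliminated): {(b, 30), (b, 32), (b, 39), (b, 6), (n, 12), (n, 21), (n, 38)}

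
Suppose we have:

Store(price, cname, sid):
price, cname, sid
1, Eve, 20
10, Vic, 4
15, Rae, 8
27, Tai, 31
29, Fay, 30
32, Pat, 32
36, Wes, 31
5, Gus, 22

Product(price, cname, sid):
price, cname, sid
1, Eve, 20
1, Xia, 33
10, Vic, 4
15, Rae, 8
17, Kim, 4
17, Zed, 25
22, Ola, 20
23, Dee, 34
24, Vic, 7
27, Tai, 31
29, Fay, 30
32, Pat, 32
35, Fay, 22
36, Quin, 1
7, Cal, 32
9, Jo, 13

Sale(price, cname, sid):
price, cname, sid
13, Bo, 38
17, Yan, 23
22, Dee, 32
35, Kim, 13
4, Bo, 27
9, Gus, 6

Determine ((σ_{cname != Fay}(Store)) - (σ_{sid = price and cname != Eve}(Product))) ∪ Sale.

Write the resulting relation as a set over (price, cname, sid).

{(1, Eve, 20), (10, Vic, 4), (13, Bo, 38), (15, Rae, 8), (17, Yan, 23), (22, Dee, 32), (27, Tai, 31), (35, Kim, 13), (36, Wes, 31), (4, Bo, 27), (5, Gus, 22), (9, Gus, 6)}

Apply σ_{cname != Fay}; surviving tuples: {(1, Eve, 20), (10, Vic, 4), (15, Rae, 8), (27, Tai, 31), (32, Pat, 32), (36, Wes, 31), (5, Gus, 22)}
Apply σ_{sid = price and cname != Eve}; surviving tuples: {(32, Pat, 32)}
Difference: {(1, Eve, 20), (10, Vic, 4), (15, Rae, 8), (27, Tai, 31), (32, Pat, 32), (36, Wes, 31), (5, Gus, 22)} with {(32, Pat, 32)} → {(1, Eve, 20), (10, Vic, 4), (15, Rae, 8), (27, Tai, 31), (36, Wes, 31), (5, Gus, 22)}
Union: {(1, Eve, 20), (10, Vic, 4), (15, Rae, 8), (27, Tai, 31), (36, Wes, 31), (5, Gus, 22)} with {(13, Bo, 38), (17, Yan, 23), (22, Dee, 32), (35, Kim, 13), (4, Bo, 27), (9, Gus, 6)} → {(1, Eve, 20), (10, Vic, 4), (13, Bo, 38), (15, Rae, 8), (17, Yan, 23), (22, Dee, 32), (27, Tai, 31), (35, Kim, 13), (36, Wes, 31), (4, Bo, 27), (5, Gus, 22), (9, Gus, 6)}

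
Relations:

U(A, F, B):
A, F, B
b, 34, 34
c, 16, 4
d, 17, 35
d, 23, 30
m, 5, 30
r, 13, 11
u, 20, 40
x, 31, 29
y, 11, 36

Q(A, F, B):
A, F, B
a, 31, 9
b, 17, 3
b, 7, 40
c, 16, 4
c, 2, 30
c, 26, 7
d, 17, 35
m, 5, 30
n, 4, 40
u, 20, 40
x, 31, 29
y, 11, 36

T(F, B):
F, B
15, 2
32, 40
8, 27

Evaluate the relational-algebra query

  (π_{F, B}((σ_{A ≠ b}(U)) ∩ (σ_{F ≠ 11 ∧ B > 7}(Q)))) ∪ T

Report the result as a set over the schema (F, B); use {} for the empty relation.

Selection A ≠ b: {(c, 16, 4), (d, 17, 35), (d, 23, 30), (m, 5, 30), (r, 13, 11), (u, 20, 40), (x, 31, 29), (y, 11, 36)}
Selection F ≠ 11 ∧ B > 7: {(a, 31, 9), (b, 7, 40), (c, 2, 30), (d, 17, 35), (m, 5, 30), (n, 4, 40), (u, 20, 40), (x, 31, 29)}
Taking the intersection: {(d, 17, 35), (m, 5, 30), (u, 20, 40), (x, 31, 29)}
π_{F, B} gives {(17, 35), (20, 40), (31, 29), (5, 30)}.
Taking the union: {(15, 2), (17, 35), (20, 40), (31, 29), (32, 40), (5, 30), (8, 27)}

{(15, 2), (17, 35), (20, 40), (31, 29), (32, 40), (5, 30), (8, 27)}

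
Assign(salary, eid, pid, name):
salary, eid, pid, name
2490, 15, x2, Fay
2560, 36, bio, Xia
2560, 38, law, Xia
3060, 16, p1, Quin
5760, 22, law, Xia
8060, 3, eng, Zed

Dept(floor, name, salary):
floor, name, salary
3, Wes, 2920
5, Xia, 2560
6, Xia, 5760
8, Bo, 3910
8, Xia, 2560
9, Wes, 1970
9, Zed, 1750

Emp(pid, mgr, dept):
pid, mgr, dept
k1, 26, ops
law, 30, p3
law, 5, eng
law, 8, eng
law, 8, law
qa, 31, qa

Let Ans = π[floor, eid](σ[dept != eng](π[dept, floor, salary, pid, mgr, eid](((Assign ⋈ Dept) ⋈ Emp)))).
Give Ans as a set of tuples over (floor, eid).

{(5, 38), (6, 22), (8, 38)}

Assign ⋈ Dept (natural join on salary, name): {(2560, 36, bio, Xia, 5), (2560, 36, bio, Xia, 8), (2560, 38, law, Xia, 5), (2560, 38, law, Xia, 8), (5760, 22, law, Xia, 6)}
(Assign ⋈ Dept) ⋈ Emp (natural join on pid): {(2560, 38, law, Xia, 5, 30, p3), (2560, 38, law, Xia, 5, 5, eng), (2560, 38, law, Xia, 5, 8, eng), (2560, 38, law, Xia, 5, 8, law), (2560, 38, law, Xia, 8, 30, p3), (2560, 38, law, Xia, 8, 5, eng), (2560, 38, law, Xia, 8, 8, eng), (2560, 38, law, Xia, 8, 8, law), (5760, 22, law, Xia, 6, 30, p3), (5760, 22, law, Xia, 6, 5, eng), (5760, 22, law, Xia, 6, 8, eng), (5760, 22, law, Xia, 6, 8, law)}
Keep only column(s) dept, floor, salary, pid, mgr, eid: {(eng, 5, 2560, law, 5, 38), (eng, 5, 2560, law, 8, 38), (eng, 6, 5760, law, 5, 22), (eng, 6, 5760, law, 8, 22), (eng, 8, 2560, law, 5, 38), (eng, 8, 2560, law, 8, 38), (law, 5, 2560, law, 8, 38), (law, 6, 5760, law, 8, 22), (law, 8, 2560, law, 8, 38), (p3, 5, 2560, law, 30, 38), (p3, 6, 5760, law, 30, 22), (p3, 8, 2560, law, 30, 38)}
Filtering on dept != eng leaves {(law, 5, 2560, law, 8, 38), (law, 6, 5760, law, 8, 22), (law, 8, 2560, law, 8, 38), (p3, 5, 2560, law, 30, 38), (p3, 6, 5760, law, 30, 22), (p3, 8, 2560, law, 30, 38)}.
Keep only column(s) floor, eid (3 duplicate(s) eliminated): {(5, 38), (6, 22), (8, 38)}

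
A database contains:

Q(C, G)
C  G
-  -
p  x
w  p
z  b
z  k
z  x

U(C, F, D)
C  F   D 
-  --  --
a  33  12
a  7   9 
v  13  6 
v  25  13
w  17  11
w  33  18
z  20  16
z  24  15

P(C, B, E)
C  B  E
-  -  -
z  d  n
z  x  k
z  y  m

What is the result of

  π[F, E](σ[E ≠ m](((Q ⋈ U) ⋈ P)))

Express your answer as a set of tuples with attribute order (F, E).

{(20, k), (20, n), (24, k), (24, n)}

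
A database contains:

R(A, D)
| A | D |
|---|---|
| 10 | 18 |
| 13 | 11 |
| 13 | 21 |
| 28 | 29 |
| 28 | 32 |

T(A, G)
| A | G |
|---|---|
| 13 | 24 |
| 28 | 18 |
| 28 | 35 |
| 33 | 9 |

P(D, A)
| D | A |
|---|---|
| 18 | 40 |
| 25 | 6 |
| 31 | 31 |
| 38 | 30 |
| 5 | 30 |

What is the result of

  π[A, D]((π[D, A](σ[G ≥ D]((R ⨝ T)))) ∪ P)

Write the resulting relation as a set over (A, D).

R ⋈ T (natural join on A): {(13, 11, 24), (13, 21, 24), (28, 29, 18), (28, 29, 35), (28, 32, 18), (28, 32, 35)}
σ[G ≥ D]: keep tuples satisfying G ≥ D → {(13, 11, 24), (13, 21, 24), (28, 29, 35), (28, 32, 35)}
Keep only column(s) D, A: {(11, 13), (21, 13), (29, 28), (32, 28)}
Union: {(11, 13), (21, 13), (29, 28), (32, 28)} with {(18, 40), (25, 6), (31, 31), (38, 30), (5, 30)} → {(11, 13), (18, 40), (21, 13), (25, 6), (29, 28), (31, 31), (32, 28), (38, 30), (5, 30)}
Keep only column(s) A, D: {(13, 11), (13, 21), (28, 29), (28, 32), (30, 38), (30, 5), (31, 31), (40, 18), (6, 25)}

{(13, 11), (13, 21), (28, 29), (28, 32), (30, 38), (30, 5), (31, 31), (40, 18), (6, 25)}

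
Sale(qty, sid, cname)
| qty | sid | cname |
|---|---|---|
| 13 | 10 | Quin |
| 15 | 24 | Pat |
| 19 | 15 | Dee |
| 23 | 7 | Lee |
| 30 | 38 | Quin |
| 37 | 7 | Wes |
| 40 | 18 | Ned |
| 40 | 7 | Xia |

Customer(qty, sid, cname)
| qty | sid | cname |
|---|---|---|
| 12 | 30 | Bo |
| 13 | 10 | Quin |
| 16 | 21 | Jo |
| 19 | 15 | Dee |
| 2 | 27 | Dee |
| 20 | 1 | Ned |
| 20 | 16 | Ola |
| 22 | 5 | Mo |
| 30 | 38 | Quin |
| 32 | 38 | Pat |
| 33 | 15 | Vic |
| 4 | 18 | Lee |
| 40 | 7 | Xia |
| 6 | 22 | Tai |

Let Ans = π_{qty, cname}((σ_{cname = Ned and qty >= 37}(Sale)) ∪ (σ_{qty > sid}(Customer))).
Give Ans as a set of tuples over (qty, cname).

Selection cname = Ned and qty >= 37: {(40, 18, Ned)}
Selection qty > sid: {(13, 10, Quin), (19, 15, Dee), (20, 1, Ned), (20, 16, Ola), (22, 5, Mo), (33, 15, Vic), (40, 7, Xia)}
Taking the union: {(13, 10, Quin), (19, 15, Dee), (20, 1, Ned), (20, 16, Ola), (22, 5, Mo), (33, 15, Vic), (40, 18, Ned), (40, 7, Xia)}
Keep only column(s) qty, cname: {(13, Quin), (19, Dee), (20, Ned), (20, Ola), (22, Mo), (33, Vic), (40, Ned), (40, Xia)}

{(13, Quin), (19, Dee), (20, Ned), (20, Ola), (22, Mo), (33, Vic), (40, Ned), (40, Xia)}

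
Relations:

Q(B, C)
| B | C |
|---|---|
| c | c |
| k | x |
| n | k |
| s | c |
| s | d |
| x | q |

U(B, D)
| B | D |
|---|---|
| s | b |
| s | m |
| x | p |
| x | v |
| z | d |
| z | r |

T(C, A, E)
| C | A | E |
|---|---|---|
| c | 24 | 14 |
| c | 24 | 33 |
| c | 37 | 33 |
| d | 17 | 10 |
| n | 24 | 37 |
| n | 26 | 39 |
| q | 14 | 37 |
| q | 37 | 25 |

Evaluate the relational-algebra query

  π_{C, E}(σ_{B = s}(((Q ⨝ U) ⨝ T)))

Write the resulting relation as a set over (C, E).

{(c, 14), (c, 33), (d, 10)}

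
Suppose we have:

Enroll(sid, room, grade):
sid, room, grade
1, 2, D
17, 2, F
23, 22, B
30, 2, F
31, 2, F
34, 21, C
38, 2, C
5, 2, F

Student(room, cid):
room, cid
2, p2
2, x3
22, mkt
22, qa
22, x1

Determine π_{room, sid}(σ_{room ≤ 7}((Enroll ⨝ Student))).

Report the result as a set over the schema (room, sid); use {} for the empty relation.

Joining Enroll and Student on room yields {(1, 2, D, p2), (1, 2, D, x3), (17, 2, F, p2), (17, 2, F, x3), (23, 22, B, mkt), (23, 22, B, qa), (23, 22, B, x1), (30, 2, F, p2), (30, 2, F, x3), (31, 2, F, p2), (31, 2, F, x3), (38, 2, C, p2), (38, 2, C, x3), (5, 2, F, p2), (5, 2, F, x3)}.
Selection room ≤ 7: {(1, 2, D, p2), (1, 2, D, x3), (17, 2, F, p2), (17, 2, F, x3), (30, 2, F, p2), (30, 2, F, x3), (31, 2, F, p2), (31, 2, F, x3), (38, 2, C, p2), (38, 2, C, x3), (5, 2, F, p2), (5, 2, F, x3)}
Projecting to room, sid (6 duplicate(s) eliminated): {(2, 1), (2, 17), (2, 30), (2, 31), (2, 38), (2, 5)}

{(2, 1), (2, 17), (2, 30), (2, 31), (2, 38), (2, 5)}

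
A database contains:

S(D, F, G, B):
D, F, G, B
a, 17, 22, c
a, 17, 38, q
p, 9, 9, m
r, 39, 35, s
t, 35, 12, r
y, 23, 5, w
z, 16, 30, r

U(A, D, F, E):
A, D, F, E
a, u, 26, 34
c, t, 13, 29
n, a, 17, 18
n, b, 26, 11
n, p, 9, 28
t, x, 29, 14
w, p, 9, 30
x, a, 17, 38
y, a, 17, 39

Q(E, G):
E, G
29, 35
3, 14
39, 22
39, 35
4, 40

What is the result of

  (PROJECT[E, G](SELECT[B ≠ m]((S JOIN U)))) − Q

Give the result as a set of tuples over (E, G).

{(18, 22), (18, 38), (38, 22), (38, 38), (39, 38)}

Joining S and U on D, F yields {(a, 17, 22, c, n, 18), (a, 17, 22, c, x, 38), (a, 17, 22, c, y, 39), (a, 17, 38, q, n, 18), (a, 17, 38, q, x, 38), (a, 17, 38, q, y, 39), (p, 9, 9, m, n, 28), (p, 9, 9, m, w, 30)}.
Selection B ≠ m: {(a, 17, 22, c, n, 18), (a, 17, 22, c, x, 38), (a, 17, 22, c, y, 39), (a, 17, 38, q, n, 18), (a, 17, 38, q, x, 38), (a, 17, 38, q, y, 39)}
π_{E, G} gives {(18, 22), (18, 38), (38, 22), (38, 38), (39, 22), (39, 38)}.
Set difference of the two operands is {(18, 22), (18, 38), (38, 22), (38, 38), (39, 38)}.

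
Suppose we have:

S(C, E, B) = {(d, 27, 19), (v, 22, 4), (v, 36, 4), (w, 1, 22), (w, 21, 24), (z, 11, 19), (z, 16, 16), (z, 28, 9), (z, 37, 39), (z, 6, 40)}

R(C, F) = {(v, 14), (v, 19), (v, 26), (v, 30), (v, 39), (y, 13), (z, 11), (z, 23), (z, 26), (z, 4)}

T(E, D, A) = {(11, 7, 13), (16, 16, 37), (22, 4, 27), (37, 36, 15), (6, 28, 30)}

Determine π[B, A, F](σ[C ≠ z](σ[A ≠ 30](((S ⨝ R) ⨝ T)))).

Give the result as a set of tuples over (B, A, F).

{(4, 27, 14), (4, 27, 19), (4, 27, 26), (4, 27, 30), (4, 27, 39)}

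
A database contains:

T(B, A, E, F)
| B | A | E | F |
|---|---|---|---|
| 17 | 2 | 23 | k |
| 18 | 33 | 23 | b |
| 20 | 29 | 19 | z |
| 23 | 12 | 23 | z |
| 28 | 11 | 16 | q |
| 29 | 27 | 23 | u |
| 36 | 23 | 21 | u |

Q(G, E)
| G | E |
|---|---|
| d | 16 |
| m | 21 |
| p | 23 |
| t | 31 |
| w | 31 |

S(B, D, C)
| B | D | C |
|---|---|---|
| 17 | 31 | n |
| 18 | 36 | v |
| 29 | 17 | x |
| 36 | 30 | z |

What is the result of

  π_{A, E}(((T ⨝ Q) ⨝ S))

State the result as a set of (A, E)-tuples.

Joining T and Q on E yields {(17, 2, 23, k, p), (18, 33, 23, b, p), (23, 12, 23, z, p), (28, 11, 16, q, d), (29, 27, 23, u, p), (36, 23, 21, u, m)}.
Joining (T ⨝ Q) and S on B yields {(17, 2, 23, k, p, 31, n), (18, 33, 23, b, p, 36, v), (29, 27, 23, u, p, 17, x), (36, 23, 21, u, m, 30, z)}.
π_{A, E} gives {(2, 23), (23, 21), (27, 23), (33, 23)}.

{(2, 23), (23, 21), (27, 23), (33, 23)}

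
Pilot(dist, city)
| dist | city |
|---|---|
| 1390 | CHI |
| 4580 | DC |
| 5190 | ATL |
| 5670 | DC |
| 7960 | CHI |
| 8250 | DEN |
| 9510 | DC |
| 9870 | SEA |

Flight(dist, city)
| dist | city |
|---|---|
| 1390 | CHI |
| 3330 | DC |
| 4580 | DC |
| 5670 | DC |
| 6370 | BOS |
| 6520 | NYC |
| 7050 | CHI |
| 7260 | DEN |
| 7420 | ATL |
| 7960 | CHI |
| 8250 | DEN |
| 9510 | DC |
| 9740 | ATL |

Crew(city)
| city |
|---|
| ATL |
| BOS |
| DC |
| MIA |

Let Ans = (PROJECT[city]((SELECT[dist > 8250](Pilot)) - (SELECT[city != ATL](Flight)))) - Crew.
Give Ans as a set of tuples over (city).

σ[dist > 8250]: keep tuples satisfying dist > 8250 → {(9510, DC), (9870, SEA)}
σ[city != ATL]: keep tuples satisfying city != ATL → {(1390, CHI), (3330, DC), (4580, DC), (5670, DC), (6370, BOS), (6520, NYC), (7050, CHI), (7260, DEN), (7960, CHI), (8250, DEN), (9510, DC)}
Set difference of the two operands is {(9870, SEA)}.
Keep only column(s) city: {SEA}
Set difference of the two operands is {SEA}.

{SEA}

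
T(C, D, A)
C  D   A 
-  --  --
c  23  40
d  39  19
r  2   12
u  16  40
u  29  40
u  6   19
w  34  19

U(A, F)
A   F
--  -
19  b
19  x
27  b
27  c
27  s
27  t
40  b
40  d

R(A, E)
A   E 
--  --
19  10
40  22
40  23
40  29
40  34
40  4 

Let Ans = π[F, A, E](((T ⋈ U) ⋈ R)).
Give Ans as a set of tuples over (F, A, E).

{(b, 19, 10), (b, 40, 22), (b, 40, 23), (b, 40, 29), (b, 40, 34), (b, 40, 4), (d, 40, 22), (d, 40, 23), (d, 40, 29), (d, 40, 34), (d, 40, 4), (x, 19, 10)}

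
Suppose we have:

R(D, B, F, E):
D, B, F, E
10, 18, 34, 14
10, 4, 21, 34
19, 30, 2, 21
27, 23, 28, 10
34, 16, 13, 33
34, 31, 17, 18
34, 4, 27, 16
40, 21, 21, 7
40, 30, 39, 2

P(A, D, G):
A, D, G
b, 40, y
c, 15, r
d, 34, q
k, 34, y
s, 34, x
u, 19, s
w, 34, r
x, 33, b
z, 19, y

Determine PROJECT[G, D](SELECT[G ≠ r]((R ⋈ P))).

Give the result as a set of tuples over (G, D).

R ⋈ P (natural join on D): {(19, 30, 2, 21, u, s), (19, 30, 2, 21, z, y), (34, 16, 13, 33, d, q), (34, 16, 13, 33, k, y), (34, 16, 13, 33, s, x), (34, 16, 13, 33, w, r), (34, 31, 17, 18, d, q), (34, 31, 17, 18, k, y), (34, 31, 17, 18, s, x), (34, 31, 17, 18, w, r), (34, 4, 27, 16, d, q), (34, 4, 27, 16, k, y), (34, 4, 27, 16, s, x), (34, 4, 27, 16, w, r), (40, 21, 21, 7, b, y), (40, 30, 39, 2, b, y)}
σ[G ≠ r]: keep tuples satisfying G ≠ r → {(19, 30, 2, 21, u, s), (19, 30, 2, 21, z, y), (34, 16, 13, 33, d, q), (34, 16, 13, 33, k, y), (34, 16, 13, 33, s, x), (34, 31, 17, 18, d, q), (34, 31, 17, 18, k, y), (34, 31, 17, 18, s, x), (34, 4, 27, 16, d, q), (34, 4, 27, 16, k, y), (34, 4, 27, 16, s, x), (40, 21, 21, 7, b, y), (40, 30, 39, 2, b, y)}
π_{G, D} gives {(q, 34), (s, 19), (x, 34), (y, 19), (y, 34), (y, 40)} (7 duplicate(s) eliminated).

{(q, 34), (s, 19), (x, 34), (y, 19), (y, 34), (y, 40)}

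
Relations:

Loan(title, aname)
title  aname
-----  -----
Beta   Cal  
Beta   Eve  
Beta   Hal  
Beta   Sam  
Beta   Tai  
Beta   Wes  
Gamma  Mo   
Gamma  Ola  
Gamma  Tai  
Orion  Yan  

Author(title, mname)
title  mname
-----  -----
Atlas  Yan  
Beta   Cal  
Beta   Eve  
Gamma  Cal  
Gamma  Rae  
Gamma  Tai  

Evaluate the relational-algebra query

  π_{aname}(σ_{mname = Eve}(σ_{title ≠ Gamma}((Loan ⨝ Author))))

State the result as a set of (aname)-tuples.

{Cal, Eve, Hal, Sam, Tai, Wes}

Joining Loan and Author on title yields {(Beta, Cal, Cal), (Beta, Cal, Eve), (Beta, Eve, Cal), (Beta, Eve, Eve), (Beta, Hal, Cal), (Beta, Hal, Eve), (Beta, Sam, Cal), (Beta, Sam, Eve), (Beta, Tai, Cal), (Beta, Tai, Eve), (Beta, Wes, Cal), (Beta, Wes, Eve), (Gamma, Mo, Cal), (Gamma, Mo, Rae), (Gamma, Mo, Tai), (Gamma, Ola, Cal), (Gamma, Ola, Rae), (Gamma, Ola, Tai), (Gamma, Tai, Cal), (Gamma, Tai, Rae), (Gamma, Tai, Tai)}.
Selection title ≠ Gamma: {(Beta, Cal, Cal), (Beta, Cal, Eve), (Beta, Eve, Cal), (Beta, Eve, Eve), (Beta, Hal, Cal), (Beta, Hal, Eve), (Beta, Sam, Cal), (Beta, Sam, Eve), (Beta, Tai, Cal), (Beta, Tai, Eve), (Beta, Wes, Cal), (Beta, Wes, Eve)}
Selection mname = Eve: {(Beta, Cal, Eve), (Beta, Eve, Eve), (Beta, Hal, Eve), (Beta, Sam, Eve), (Beta, Tai, Eve), (Beta, Wes, Eve)}
Projecting to aname: {Cal, Eve, Hal, Sam, Tai, Wes}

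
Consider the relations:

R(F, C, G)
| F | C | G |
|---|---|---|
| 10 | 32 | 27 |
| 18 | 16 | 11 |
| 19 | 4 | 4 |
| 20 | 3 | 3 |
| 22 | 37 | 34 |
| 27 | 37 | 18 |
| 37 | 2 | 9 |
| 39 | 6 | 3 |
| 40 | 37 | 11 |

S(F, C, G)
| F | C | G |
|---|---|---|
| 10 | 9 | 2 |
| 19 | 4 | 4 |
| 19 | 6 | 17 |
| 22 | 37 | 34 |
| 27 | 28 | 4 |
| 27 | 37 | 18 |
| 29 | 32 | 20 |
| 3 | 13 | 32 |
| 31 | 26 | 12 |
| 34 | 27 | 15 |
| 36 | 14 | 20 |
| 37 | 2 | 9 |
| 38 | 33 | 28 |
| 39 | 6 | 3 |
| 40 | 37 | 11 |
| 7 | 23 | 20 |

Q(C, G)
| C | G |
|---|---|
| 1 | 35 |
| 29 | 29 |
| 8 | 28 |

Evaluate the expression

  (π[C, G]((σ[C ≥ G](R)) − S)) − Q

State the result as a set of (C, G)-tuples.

Filtering on C ≥ G leaves {(10, 32, 27), (18, 16, 11), (19, 4, 4), (20, 3, 3), (22, 37, 34), (27, 37, 18), (39, 6, 3), (40, 37, 11)}.
Taking the difference: {(10, 32, 27), (18, 16, 11), (20, 3, 3)}
Keep only column(s) C, G: {(16, 11), (3, 3), (32, 27)}
Taking the difference: {(16, 11), (3, 3), (32, 27)}

{(16, 11), (3, 3), (32, 27)}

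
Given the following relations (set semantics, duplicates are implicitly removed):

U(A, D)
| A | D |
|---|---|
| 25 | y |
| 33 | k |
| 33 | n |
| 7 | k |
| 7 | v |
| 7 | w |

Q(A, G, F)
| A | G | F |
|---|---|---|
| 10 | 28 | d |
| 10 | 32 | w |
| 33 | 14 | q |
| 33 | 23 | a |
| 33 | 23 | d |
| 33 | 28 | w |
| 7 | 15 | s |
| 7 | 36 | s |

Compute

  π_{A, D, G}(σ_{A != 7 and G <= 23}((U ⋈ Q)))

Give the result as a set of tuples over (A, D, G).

U ⋈ Q (natural join on A): {(33, k, 14, q), (33, k, 23, a), (33, k, 23, d), (33, k, 28, w), (33, n, 14, q), (33, n, 23, a), (33, n, 23, d), (33, n, 28, w), (7, k, 15, s), (7, k, 36, s), (7, v, 15, s), (7, v, 36, s), (7, w, 15, s), (7, w, 36, s)}
σ[A != 7 and G <= 23]: keep tuples satisfying A != 7 and G <= 23 → {(33, k, 14, q), (33, k, 23, a), (33, k, 23, d), (33, n, 14, q), (33, n, 23, a), (33, n, 23, d)}
π_{A, D, G} gives {(33, k, 14), (33, k, 23), (33, n, 14), (33, n, 23)} (2 duplicate(s) eliminated).

{(33, k, 14), (33, k, 23), (33, n, 14), (33, n, 23)}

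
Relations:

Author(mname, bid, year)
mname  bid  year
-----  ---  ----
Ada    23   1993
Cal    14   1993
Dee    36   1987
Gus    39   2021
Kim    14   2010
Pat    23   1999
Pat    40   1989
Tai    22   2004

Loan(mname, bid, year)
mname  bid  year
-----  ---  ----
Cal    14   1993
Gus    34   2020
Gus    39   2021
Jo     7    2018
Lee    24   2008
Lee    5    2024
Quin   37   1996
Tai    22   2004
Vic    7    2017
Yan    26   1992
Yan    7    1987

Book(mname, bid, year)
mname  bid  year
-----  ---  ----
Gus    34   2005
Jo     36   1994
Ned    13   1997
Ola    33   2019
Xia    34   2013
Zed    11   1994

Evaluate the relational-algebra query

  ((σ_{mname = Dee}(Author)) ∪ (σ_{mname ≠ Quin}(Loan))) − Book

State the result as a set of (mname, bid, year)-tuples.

Selection mname = Dee: {(Dee, 36, 1987)}
Selection mname ≠ Quin: {(Cal, 14, 1993), (Gus, 34, 2020), (Gus, 39, 2021), (Jo, 7, 2018), (Lee, 24, 2008), (Lee, 5, 2024), (Tai, 22, 2004), (Vic, 7, 2017), (Yan, 26, 1992), (Yan, 7, 1987)}
Union: {(Dee, 36, 1987)} with {(Cal, 14, 1993), (Gus, 34, 2020), (Gus, 39, 2021), (Jo, 7, 2018), (Lee, 24, 2008), (Lee, 5, 2024), (Tai, 22, 2004), (Vic, 7, 2017), (Yan, 26, 1992), (Yan, 7, 1987)} → {(Cal, 14, 1993), (Dee, 36, 1987), (Gus, 34, 2020), (Gus, 39, 2021), (Jo, 7, 2018), (Lee, 24, 2008), (Lee, 5, 2024), (Tai, 22, 2004), (Vic, 7, 2017), (Yan, 26, 1992), (Yan, 7, 1987)}
Difference: {(Cal, 14, 1993), (Dee, 36, 1987), (Gus, 34, 2020), (Gus, 39, 2021), (Jo, 7, 2018), (Lee, 24, 2008), (Lee, 5, 2024), (Tai, 22, 2004), (Vic, 7, 2017), (Yan, 26, 1992), (Yan, 7, 1987)} with {(Gus, 34, 2005), (Jo, 36, 1994), (Ned, 13, 1997), (Ola, 33, 2019), (Xia, 34, 2013), (Zed, 11, 1994)} → {(Cal, 14, 1993), (Dee, 36, 1987), (Gus, 34, 2020), (Gus, 39, 2021), (Jo, 7, 2018), (Lee, 24, 2008), (Lee, 5, 2024), (Tai, 22, 2004), (Vic, 7, 2017), (Yan, 26, 1992), (Yan, 7, 1987)}

{(Cal, 14, 1993), (Dee, 36, 1987), (Gus, 34, 2020), (Gus, 39, 2021), (Jo, 7, 2018), (Lee, 24, 2008), (Lee, 5, 2024), (Tai, 22, 2004), (Vic, 7, 2017), (Yan, 26, 1992), (Yan, 7, 1987)}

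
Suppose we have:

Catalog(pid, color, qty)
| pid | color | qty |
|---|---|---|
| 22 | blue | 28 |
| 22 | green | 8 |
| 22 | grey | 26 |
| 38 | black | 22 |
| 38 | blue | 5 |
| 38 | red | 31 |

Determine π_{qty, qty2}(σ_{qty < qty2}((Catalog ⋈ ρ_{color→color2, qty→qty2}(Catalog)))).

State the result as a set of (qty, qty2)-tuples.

{(22, 31), (26, 28), (5, 22), (5, 31), (8, 26), (8, 28)}

ρ[color→color2, qty→qty2]: schema becomes (pid, color2, qty2); tuples unchanged.
Natural join on pid: {(22, blue, 28, blue, 28), (22, blue, 28, green, 8), (22, blue, 28, grey, 26), (22, green, 8, blue, 28), (22, green, 8, green, 8), (22, green, 8, grey, 26), (22, grey, 26, blue, 28), (22, grey, 26, green, 8), (22, grey, 26, grey, 26), (38, black, 22, black, 22), (38, black, 22, blue, 5), (38, black, 22, red, 31), (38, blue, 5, black, 22), (38, blue, 5, blue, 5), (38, blue, 5, red, 31), (38, red, 31, black, 22), (38, red, 31, blue, 5), (38, red, 31, red, 31)}
Filtering on qty < qty2 leaves {(22, green, 8, blue, 28), (22, green, 8, grey, 26), (22, grey, 26, blue, 28), (38, black, 22, red, 31), (38, blue, 5, black, 22), (38, blue, 5, red, 31)}.
π[qty, qty2]: project onto (qty, qty2) → {(22, 31), (26, 28), (5, 22), (5, 31), (8, 26), (8, 28)}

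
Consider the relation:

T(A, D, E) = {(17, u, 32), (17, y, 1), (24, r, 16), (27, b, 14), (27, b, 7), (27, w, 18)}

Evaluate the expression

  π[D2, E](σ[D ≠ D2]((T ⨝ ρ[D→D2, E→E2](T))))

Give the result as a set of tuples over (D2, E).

{(b, 18), (u, 1), (w, 14), (w, 7), (y, 32)}

ρ[D→D2, E→E2]: schema becomes (A, D2, E2); tuples unchanged.
Natural join on A: {(17, u, 32, u, 32), (17, u, 32, y, 1), (17, y, 1, u, 32), (17, y, 1, y, 1), (24, r, 16, r, 16), (27, b, 14, b, 14), (27, b, 14, b, 7), (27, b, 14, w, 18), (27, b, 7, b, 14), (27, b, 7, b, 7), (27, b, 7, w, 18), (27, w, 18, b, 14), (27, w, 18, b, 7), (27, w, 18, w, 18)}
Selection D ≠ D2: {(17, u, 32, y, 1), (17, y, 1, u, 32), (27, b, 14, w, 18), (27, b, 7, w, 18), (27, w, 18, b, 14), (27, w, 18, b, 7)}
π_{D2, E} gives {(b, 18), (u, 1), (w, 14), (w, 7), (y, 32)} (1 duplicate(s) eliminated).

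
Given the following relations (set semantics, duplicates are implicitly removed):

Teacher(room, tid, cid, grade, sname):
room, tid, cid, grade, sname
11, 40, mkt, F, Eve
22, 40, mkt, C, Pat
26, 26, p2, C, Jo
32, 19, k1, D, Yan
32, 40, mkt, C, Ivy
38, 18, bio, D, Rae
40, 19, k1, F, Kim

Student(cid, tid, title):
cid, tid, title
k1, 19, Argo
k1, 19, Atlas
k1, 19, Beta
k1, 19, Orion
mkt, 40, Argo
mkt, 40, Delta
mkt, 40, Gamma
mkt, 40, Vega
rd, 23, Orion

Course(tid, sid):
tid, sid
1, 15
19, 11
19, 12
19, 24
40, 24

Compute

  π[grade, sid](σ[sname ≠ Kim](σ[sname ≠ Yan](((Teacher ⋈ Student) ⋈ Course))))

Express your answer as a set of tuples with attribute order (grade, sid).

{(C, 24), (F, 24)}

Teacher ⋈ Student (natural join on tid, cid): {(11, 40, mkt, F, Eve, Argo), (11, 40, mkt, F, Eve, Delta), (11, 40, mkt, F, Eve, Gamma), (11, 40, mkt, F, Eve, Vega), (22, 40, mkt, C, Pat, Argo), (22, 40, mkt, C, Pat, Delta), (22, 40, mkt, C, Pat, Gamma), (22, 40, mkt, C, Pat, Vega), (32, 19, k1, D, Yan, Argo), (32, 19, k1, D, Yan, Atlas), (32, 19, k1, D, Yan, Beta), (32, 19, k1, D, Yan, Orion), (32, 40, mkt, C, Ivy, Argo), (32, 40, mkt, C, Ivy, Delta), (32, 40, mkt, C, Ivy, Gamma), (32, 40, mkt, C, Ivy, Vega), (40, 19, k1, F, Kim, Argo), (40, 19, k1, F, Kim, Atlas), (40, 19, k1, F, Kim, Beta), (40, 19, k1, F, Kim, Orion)}
(Teacher ⋈ Student) ⋈ Course (natural join on tid): {(11, 40, mkt, F, Eve, Argo, 24), (11, 40, mkt, F, Eve, Delta, 24), (11, 40, mkt, F, Eve, Gamma, 24), (11, 40, mkt, F, Eve, Vega, 24), (22, 40, mkt, C, Pat, Argo, 24), (22, 40, mkt, C, Pat, Delta, 24), (22, 40, mkt, C, Pat, Gamma, 24), (22, 40, mkt, C, Pat, Vega, 24), (32, 19, k1, D, Yan, Argo, 11), (32, 19, k1, D, Yan, Argo, 12), (32, 19, k1, D, Yan, Argo, 24), (32, 19, k1, D, Yan, Atlas, 11), (32, 19, k1, D, Yan, Atlas, 12), (32, 19, k1, D, Yan, Atlas, 24), (32, 19, k1, D, Yan, Beta, 11), (32, 19, k1, D, Yan, Beta, 12), (32, 19, k1, D, Yan, Beta, 24), (32, 19, k1, D, Yan, Orion, 11), (32, 19, k1, D, Yan, Orion, 12), (32, 19, k1, D, Yan, Orion, 24), (32, 40, mkt, C, Ivy, Argo, 24), (32, 40, mkt, C, Ivy, Delta, 24), (32, 40, mkt, C, Ivy, Gamma, 24), (32, 40, mkt, C, Ivy, Vega, 24), (40, 19, k1, F, Kim, Argo, 11), (40, 19, k1, F, Kim, Argo, 12), (40, 19, k1, F, Kim, Argo, 24), (40, 19, k1, F, Kim, Atlas, 11), (40, 19, k1, F, Kim, Atlas, 12), (40, 19, k1, F, Kim, Atlas, 24), (40, 19, k1, F, Kim, Beta, 11), (40, 19, k1, F, Kim, Beta, 12), (40, 19, k1, F, Kim, Beta, 24), (40, 19, k1, F, Kim, Orion, 11), (40, 19, k1, F, Kim, Orion, 12), (40, 19, k1, F, Kim, Orion, 24)}
Selection sname ≠ Yan: {(11, 40, mkt, F, Eve, Argo, 24), (11, 40, mkt, F, Eve, Delta, 24), (11, 40, mkt, F, Eve, Gamma, 24), (11, 40, mkt, F, Eve, Vega, 24), (22, 40, mkt, C, Pat, Argo, 24), (22, 40, mkt, C, Pat, Delta, 24), (22, 40, mkt, C, Pat, Gamma, 24), (22, 40, mkt, C, Pat, Vega, 24), (32, 40, mkt, C, Ivy, Argo, 24), (32, 40, mkt, C, Ivy, Delta, 24), (32, 40, mkt, C, Ivy, Gamma, 24), (32, 40, mkt, C, Ivy, Vega, 24), (40, 19, k1, F, Kim, Argo, 11), (40, 19, k1, F, Kim, Argo, 12), (40, 19, k1, F, Kim, Argo, 24), (40, 19, k1, F, Kim, Atlas, 11), (40, 19, k1, F, Kim, Atlas, 12), (40, 19, k1, F, Kim, Atlas, 24), (40, 19, k1, F, Kim, Beta, 11), (40, 19, k1, F, Kim, Beta, 12), (40, 19, k1, F, Kim, Beta, 24), (40, 19, k1, F, Kim, Orion, 11), (40, 19, k1, F, Kim, Orion, 12), (40, 19, k1, F, Kim, Orion, 24)}
Selection sname ≠ Kim: {(11, 40, mkt, F, Eve, Argo, 24), (11, 40, mkt, F, Eve, Delta, 24), (11, 40, mkt, F, Eve, Gamma, 24), (11, 40, mkt, F, Eve, Vega, 24), (22, 40, mkt, C, Pat, Argo, 24), (22, 40, mkt, C, Pat, Delta, 24), (22, 40, mkt, C, Pat, Gamma, 24), (22, 40, mkt, C, Pat, Vega, 24), (32, 40, mkt, C, Ivy, Argo, 24), (32, 40, mkt, C, Ivy, Delta, 24), (32, 40, mkt, C, Ivy, Gamma, 24), (32, 40, mkt, C, Ivy, Vega, 24)}
π[grade, sid]: project onto (grade, sid) (10 duplicate(s) eliminated) → {(C, 24), (F, 24)}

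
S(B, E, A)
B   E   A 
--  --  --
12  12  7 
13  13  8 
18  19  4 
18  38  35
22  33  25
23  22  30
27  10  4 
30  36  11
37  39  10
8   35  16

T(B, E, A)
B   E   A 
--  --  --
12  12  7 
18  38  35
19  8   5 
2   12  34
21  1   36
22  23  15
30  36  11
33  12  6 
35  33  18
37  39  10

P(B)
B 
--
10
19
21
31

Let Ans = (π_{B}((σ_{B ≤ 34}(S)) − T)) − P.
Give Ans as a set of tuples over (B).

Selection B ≤ 34: {(12, 12, 7), (13, 13, 8), (18, 19, 4), (18, 38, 35), (22, 33, 25), (23, 22, 30), (27, 10, 4), (30, 36, 11), (8, 35, 16)}
Difference: {(12, 12, 7), (13, 13, 8), (18, 19, 4), (18, 38, 35), (22, 33, 25), (23, 22, 30), (27, 10, 4), (30, 36, 11), (8, 35, 16)} with {(12, 12, 7), (18, 38, 35), (19, 8, 5), (2, 12, 34), (21, 1, 36), (22, 23, 15), (30, 36, 11), (33, 12, 6), (35, 33, 18), (37, 39, 10)} → {(13, 13, 8), (18, 19, 4), (22, 33, 25), (23, 22, 30), (27, 10, 4), (8, 35, 16)}
π[B]: project onto (B) → {13, 18, 22, 23, 27, 8}
Difference: {13, 18, 22, 23, 27, 8} with {10, 19, 21, 31} → {13, 18, 22, 23, 27, 8}

{13, 18, 22, 23, 27, 8}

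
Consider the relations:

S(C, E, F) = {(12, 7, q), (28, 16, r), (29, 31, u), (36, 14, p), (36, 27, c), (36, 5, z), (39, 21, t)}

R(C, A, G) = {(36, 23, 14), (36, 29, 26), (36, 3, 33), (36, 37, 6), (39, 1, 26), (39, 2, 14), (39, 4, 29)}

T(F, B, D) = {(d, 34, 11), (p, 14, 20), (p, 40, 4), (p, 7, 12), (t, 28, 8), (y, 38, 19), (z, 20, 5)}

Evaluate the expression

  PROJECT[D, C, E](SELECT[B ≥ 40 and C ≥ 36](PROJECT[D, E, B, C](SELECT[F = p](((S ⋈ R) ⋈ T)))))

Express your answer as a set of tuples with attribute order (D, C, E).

{(4, 36, 14)}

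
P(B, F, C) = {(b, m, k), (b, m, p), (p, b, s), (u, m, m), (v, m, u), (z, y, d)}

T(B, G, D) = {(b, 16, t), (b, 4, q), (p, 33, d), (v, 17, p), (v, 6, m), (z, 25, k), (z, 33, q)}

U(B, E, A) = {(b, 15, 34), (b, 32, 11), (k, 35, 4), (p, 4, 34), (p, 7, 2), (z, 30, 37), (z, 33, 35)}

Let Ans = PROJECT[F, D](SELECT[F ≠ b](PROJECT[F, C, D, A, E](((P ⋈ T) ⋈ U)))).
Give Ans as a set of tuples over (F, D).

Joining P and T on B yields {(b, m, k, 16, t), (b, m, k, 4, q), (b, m, p, 16, t), (b, m, p, 4, q), (p, b, s, 33, d), (v, m, u, 17, p), (v, m, u, 6, m), (z, y, d, 25, k), (z, y, d, 33, q)}.
Joining (P ⋈ T) and U on B yields {(b, m, k, 16, t, 15, 34), (b, m, k, 16, t, 32, 11), (b, m, k, 4, q, 15, 34), (b, m, k, 4, q, 32, 11), (b, m, p, 16, t, 15, 34), (b, m, p, 16, t, 32, 11), (b, m, p, 4, q, 15, 34), (b, m, p, 4, q, 32, 11), (p, b, s, 33, d, 4, 34), (p, b, s, 33, d, 7, 2), (z, y, d, 25, k, 30, 37), (z, y, d, 25, k, 33, 35), (z, y, d, 33, q, 30, 37), (z, y, d, 33, q, 33, 35)}.
π[F, C, D, A, E]: project onto (F, C, D, A, E) → {(b, s, d, 2, 7), (b, s, d, 34, 4), (m, k, q, 11, 32), (m, k, q, 34, 15), (m, k, t, 11, 32), (m, k, t, 34, 15), (m, p, q, 11, 32), (m, p, q, 34, 15), (m, p, t, 11, 32), (m, p, t, 34, 15), (y, d, k, 35, 33), (y, d, k, 37, 30), (y, d, q, 35, 33), (y, d, q, 37, 30)}
Apply σ_{F ≠ b}; surviving tuples: {(m, k, q, 11, 32), (m, k, q, 34, 15), (m, k, t, 11, 32), (m, k, t, 34, 15), (m, p, q, 11, 32), (m, p, q, 34, 15), (m, p, t, 11, 32), (m, p, t, 34, 15), (y, d, k, 35, 33), (y, d, k, 37, 30), (y, d, q, 35, 33), (y, d, q, 37, 30)}
π[F, D]: project onto (F, D) (8 duplicate(s) eliminated) → {(m, q), (m, t), (y, k), (y, q)}

{(m, q), (m, t), (y, k), (y, q)}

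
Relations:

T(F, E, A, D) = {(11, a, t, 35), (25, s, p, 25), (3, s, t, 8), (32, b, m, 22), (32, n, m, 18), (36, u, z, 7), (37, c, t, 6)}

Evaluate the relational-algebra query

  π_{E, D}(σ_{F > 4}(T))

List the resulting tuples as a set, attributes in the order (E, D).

{(a, 35), (b, 22), (c, 6), (n, 18), (s, 25), (u, 7)}

Filtering on F > 4 leaves {(11, a, t, 35), (25, s, p, 25), (32, b, m, 22), (32, n, m, 18), (36, u, z, 7), (37, c, t, 6)}.
π_{E, D} gives {(a, 35), (b, 22), (c, 6), (n, 18), (s, 25), (u, 7)}.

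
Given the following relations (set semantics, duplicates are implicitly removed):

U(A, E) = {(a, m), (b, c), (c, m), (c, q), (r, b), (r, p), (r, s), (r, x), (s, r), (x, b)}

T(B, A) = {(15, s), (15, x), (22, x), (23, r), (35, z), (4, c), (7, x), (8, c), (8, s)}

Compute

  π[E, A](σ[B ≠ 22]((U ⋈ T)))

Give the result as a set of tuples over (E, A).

{(b, r), (b, x), (m, c), (p, r), (q, c), (r, s), (s, r), (x, r)}

U ⋈ T (natural join on A): {(c, m, 4), (c, m, 8), (c, q, 4), (c, q, 8), (r, b, 23), (r, p, 23), (r, s, 23), (r, x, 23), (s, r, 15), (s, r, 8), (x, b, 15), (x, b, 22), (x, b, 7)}
σ[B ≠ 22]: keep tuples satisfying B ≠ 22 → {(c, m, 4), (c, m, 8), (c, q, 4), (c, q, 8), (r, b, 23), (r, p, 23), (r, s, 23), (r, x, 23), (s, r, 15), (s, r, 8), (x, b, 15), (x, b, 7)}
Projecting to E, A (4 duplicate(s) eliminated): {(b, r), (b, x), (m, c), (p, r), (q, c), (r, s), (s, r), (x, r)}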